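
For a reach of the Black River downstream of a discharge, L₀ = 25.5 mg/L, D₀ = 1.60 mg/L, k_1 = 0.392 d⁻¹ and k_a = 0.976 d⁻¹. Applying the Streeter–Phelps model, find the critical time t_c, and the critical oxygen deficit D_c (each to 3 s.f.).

t_c ≈ 1.39 d; D_c ≈ 5.93 mg/L

With k_a/k_1 = 2.490 and 1 − D₀(k_a−k_1)/(k_1 L₀) = 0.9065,
t_c = ln(2.490 × 0.9065) / (0.976 − 0.392) = ln(2.257) / 0.5840 = 0.8141/0.5840 = 1.394 d.
L(t_c) = L₀ e^(−k_1 t_c) = 25.5 × 0.5790 = 14.76 mg/L, and at the critical point k_a D_c = k_1 L, so D_c = (0.392/0.976) × 14.76 = 5.930 mg/L.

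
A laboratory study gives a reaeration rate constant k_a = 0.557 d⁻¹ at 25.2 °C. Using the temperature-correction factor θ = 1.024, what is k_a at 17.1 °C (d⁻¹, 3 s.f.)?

k_a ≈ 0.460 d⁻¹

k_a(T₂) = k_a(T₁) · θ^(T₂−T₁) = 0.557 × 1.024^(17.1−25.2)
= 0.557 × 1.024^-8.10 = 0.557 × 0.8252 = 0.4596 d⁻¹.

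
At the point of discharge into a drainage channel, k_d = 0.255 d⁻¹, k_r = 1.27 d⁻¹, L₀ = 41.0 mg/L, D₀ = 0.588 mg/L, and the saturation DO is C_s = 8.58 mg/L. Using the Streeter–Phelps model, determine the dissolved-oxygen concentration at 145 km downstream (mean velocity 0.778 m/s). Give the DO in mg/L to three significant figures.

DO ≈ 3.26 mg/L

Travel time t = x/v = 145 km / (0.778 m/s) = 145000 m / 0.778 m/s = 186400 s = 2.157 d.
k_d L₀/(k_r−k_d) = 0.255×41.0/(1.27−0.255) = 10.46/1.015 = 10.30 mg/L.
e^(−k_d t) = e^(−0.255×2.157) = 0.5769; e^(−k_r t) = e^(−1.27×2.157) = 0.06460.
D = 10.30 × (0.5769 − 0.06460) + 0.588 × 0.06460 = 5.277 + 0.03798 = 5.315 mg/L.
DO = C_s − D = 8.58 − 5.315 = 3.265 mg/L.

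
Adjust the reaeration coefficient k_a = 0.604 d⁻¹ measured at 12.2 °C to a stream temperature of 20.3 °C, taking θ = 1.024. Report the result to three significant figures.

k_a ≈ 0.732 d⁻¹

k_a(T₂) = k_a(T₁) · θ^(T₂−T₁) = 0.604 × 1.024^(20.3−12.2)
= 0.604 × 1.024^8.10 = 0.604 × 1.212 = 0.7319 d⁻¹.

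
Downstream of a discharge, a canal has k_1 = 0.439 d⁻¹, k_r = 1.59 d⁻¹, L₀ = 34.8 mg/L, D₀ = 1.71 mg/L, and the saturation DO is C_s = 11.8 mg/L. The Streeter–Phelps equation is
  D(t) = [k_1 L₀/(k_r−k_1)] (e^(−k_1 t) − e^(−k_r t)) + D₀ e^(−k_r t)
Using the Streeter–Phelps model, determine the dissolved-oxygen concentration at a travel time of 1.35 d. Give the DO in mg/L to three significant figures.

DO ≈ 5.81 mg/L

k_1 L₀/(k_r−k_1) = 0.439×34.8/(1.59−0.439) = 15.28/1.151 = 13.27 mg/L.
e^(−k_1 t) = e^(−0.439×1.350) = 0.5529; e^(−k_r t) = e^(−1.59×1.350) = 0.1169.
D = 13.27 × (0.5529 − 0.1169) + 1.71 × 0.1169 = 5.787 + 0.1999 = 5.986 mg/L.
DO = C_s − D = 11.8 − 5.986 = 5.814 mg/L.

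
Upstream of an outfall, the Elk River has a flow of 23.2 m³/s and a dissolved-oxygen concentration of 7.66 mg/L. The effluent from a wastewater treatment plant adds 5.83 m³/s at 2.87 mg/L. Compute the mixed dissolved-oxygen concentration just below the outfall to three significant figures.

Flow-weighted mixing: C = (Q_r C_r + Q_w C_w)/(Q_r + Q_w)
= (23.2×7.66 + 5.83×2.87)/(23.2 + 5.83) = 194.4/29.03 = 6.698 mg/L.

6.70 mg/L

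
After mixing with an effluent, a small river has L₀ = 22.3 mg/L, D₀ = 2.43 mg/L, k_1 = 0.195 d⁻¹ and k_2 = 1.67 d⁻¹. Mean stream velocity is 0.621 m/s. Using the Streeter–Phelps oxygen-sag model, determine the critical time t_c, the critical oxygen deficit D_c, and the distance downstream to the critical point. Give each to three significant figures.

t_c ≈ 0.277 d; D_c ≈ 2.47 mg/L; x_c ≈ 14.9 km

With k_2/k_1 = 8.564 and 1 − D₀(k_2−k_1)/(k_1 L₀) = 0.1758,
t_c = ln(8.564 × 0.1758) / (1.67 − 0.195) = ln(1.505) / 1.475 = 0.4089/1.475 = 0.2772 d.
D_c = (k_1/k_2) L₀ e^(−k_1 t_c) = (0.195/1.67) × 22.3 × e^(−0.195×0.2772) = 0.1168 × 22.3 × 0.9474 = 2.467 mg/L.
x_c = v t_c = 0.621 m/s × 0.2772 d × 86400 s/d = 14870 m ≈ 14.9 km.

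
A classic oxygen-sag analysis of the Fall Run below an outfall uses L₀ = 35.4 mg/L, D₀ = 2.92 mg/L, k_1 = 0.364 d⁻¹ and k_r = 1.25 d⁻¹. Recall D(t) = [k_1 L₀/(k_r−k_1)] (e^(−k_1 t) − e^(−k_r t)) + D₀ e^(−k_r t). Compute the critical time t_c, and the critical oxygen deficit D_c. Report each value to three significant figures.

t_c ≈ 1.14 d; D_c ≈ 6.81 mg/L

t_c = [1/(k_r−k_1)] ln[(k_r/k_1)(1 − D₀(k_r−k_1)/(k_1 L₀))]
= [1/(1.25−0.364)] ln[(1.25/0.364)(1 − 2.92×0.8860/(0.364×35.4))]
= (1/0.8860) ln[3.434 × 0.7992] = 1.129 × ln(2.745) = 1.129 × 1.010 = 1.140 d.
L(t_c) = L₀ e^(−k_1 t_c) = 35.4 × 0.6605 = 23.38 mg/L, and at the critical point k_r D_c = k_1 L, so D_c = (0.364/1.25) × 23.38 = 6.809 mg/L.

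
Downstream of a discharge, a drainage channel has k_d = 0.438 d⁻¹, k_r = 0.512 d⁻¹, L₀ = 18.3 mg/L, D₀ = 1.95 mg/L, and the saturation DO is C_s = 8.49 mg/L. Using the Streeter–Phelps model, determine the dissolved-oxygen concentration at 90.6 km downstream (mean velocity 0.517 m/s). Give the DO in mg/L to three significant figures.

Travel time t = x/v = 90.6 km / (0.517 m/s) = 90600 m / 0.517 m/s = 175200 s = 2.028 d.
k_d L₀/(k_r−k_d) = 0.438×18.3/(0.512−0.438) = 8.015/0.07400 = 108.3 mg/L.
e^(−k_d t) = e^(−0.438×2.028) = 0.4113; e^(−k_r t) = e^(−0.512×2.028) = 0.3540.
D = 108.3 × (0.4113 − 0.3540) + 1.95 × 0.3540 = 6.209 + 0.6903 = 6.900 mg/L.
DO = C_s − D = 8.49 − 6.900 = 1.590 mg/L.

DO ≈ 1.59 mg/L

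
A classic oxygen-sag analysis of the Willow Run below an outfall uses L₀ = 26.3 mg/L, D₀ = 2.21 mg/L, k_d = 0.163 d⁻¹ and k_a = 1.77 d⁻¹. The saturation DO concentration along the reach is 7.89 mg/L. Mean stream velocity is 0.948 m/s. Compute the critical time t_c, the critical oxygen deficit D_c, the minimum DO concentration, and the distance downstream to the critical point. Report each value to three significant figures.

With k_a/k_d = 10.86 and 1 − D₀(k_a−k_d)/(k_d L₀) = 0.1716,
t_c = ln(10.86 × 0.1716) / (1.77 − 0.163) = ln(1.863) / 1.607 = 0.6221/1.607 = 0.3871 d.
L(t_c) = L₀ e^(−k_d t_c) = 26.3 × 0.9388 = 24.69 mg/L, and at the critical point k_a D_c = k_d L, so D_c = (0.163/1.77) × 24.69 = 2.274 mg/L.
Minimum DO = C_s − D_c = 7.89 − 2.274 = 5.616 mg/L.
x_c = v t_c = 0.948 m/s × 0.3871 d × 86400 s/d = 31710 m ≈ 31.7 km.

t_c ≈ 0.387 d; D_c ≈ 2.27 mg/L; min DO ≈ 5.62 mg/L; x_c ≈ 31.7 km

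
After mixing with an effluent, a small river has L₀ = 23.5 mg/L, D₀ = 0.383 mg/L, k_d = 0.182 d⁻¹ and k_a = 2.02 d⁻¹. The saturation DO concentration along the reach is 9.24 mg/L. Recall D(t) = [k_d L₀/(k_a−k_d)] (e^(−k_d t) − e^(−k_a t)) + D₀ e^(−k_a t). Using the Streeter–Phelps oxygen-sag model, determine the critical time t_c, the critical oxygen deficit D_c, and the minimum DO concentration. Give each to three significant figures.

At the critical point dD/dt = 0, so k_d L₀ e^(−k_d t) = k_a D. Substituting D(t) from the Streeter–Phelps equation and solving for t gives
t_c = ln[(k_a/k_d)(1 − D₀(k_a−k_d)/(k_d L₀))] / (k_a−k_d).
Here k_a−k_d = 1.838 d⁻¹ and 1 − D₀(k_a−k_d)/(k_d L₀) = 1 − 0.383×1.838/(0.182×23.5) = 0.8354, so
t_c = ln(11.10 × 0.8354) / 1.838 = 2.227 / 1.838 = 1.212 d.
L(t_c) = L₀ e^(−k_d t_c) = 23.5 × 0.8021 = 18.85 mg/L, and at the critical point k_a D_c = k_d L, so D_c = (0.182/2.02) × 18.85 = 1.698 mg/L.
Minimum DO = C_s − D_c = 9.24 − 1.698 = 7.542 mg/L.

t_c ≈ 1.21 d; D_c ≈ 1.70 mg/L; min DO ≈ 7.54 mg/L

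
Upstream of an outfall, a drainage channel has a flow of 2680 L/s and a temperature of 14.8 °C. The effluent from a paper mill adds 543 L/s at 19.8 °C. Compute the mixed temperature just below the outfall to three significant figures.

Flow-weighted mixing: C = (Q_r C_r + Q_w C_w)/(Q_r + Q_w)
= (2680×14.8 + 543×19.8)/(2680 + 543) = 50420/3223 = 15.64 °C.

15.6 °C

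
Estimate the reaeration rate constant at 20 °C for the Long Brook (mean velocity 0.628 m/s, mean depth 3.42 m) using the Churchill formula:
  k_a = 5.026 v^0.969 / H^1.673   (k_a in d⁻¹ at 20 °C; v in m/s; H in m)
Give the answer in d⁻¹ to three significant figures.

k_a ≈ 0.409 d⁻¹

k_a = 5.026 × 0.628^0.969 / 3.42^1.673 = 5.026 × 0.6371 / 7.824 = 0.4093 d⁻¹.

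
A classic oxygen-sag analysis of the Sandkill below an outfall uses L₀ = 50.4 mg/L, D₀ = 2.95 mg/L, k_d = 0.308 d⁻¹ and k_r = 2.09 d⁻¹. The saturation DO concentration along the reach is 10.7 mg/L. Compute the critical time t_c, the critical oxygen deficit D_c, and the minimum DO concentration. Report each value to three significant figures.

At the critical point dD/dt = 0, so k_d L₀ e^(−k_d t) = k_r D. Substituting D(t) from the Streeter–Phelps equation and solving for t gives
t_c = ln[(k_r/k_d)(1 − D₀(k_r−k_d)/(k_d L₀))] / (k_r−k_d).
Here k_r−k_d = 1.782 d⁻¹ and 1 − D₀(k_r−k_d)/(k_d L₀) = 1 − 2.95×1.782/(0.308×50.4) = 0.6614, so
t_c = ln(6.786 × 0.6614) / 1.782 = 1.501 / 1.782 = 0.8425 d.
L(t_c) = L₀ e^(−k_d t_c) = 50.4 × 0.7714 = 38.88 mg/L, and at the critical point k_r D_c = k_d L, so D_c = (0.308/2.09) × 38.88 = 5.730 mg/L.
Minimum DO = C_s − D_c = 10.7 − 5.730 = 4.970 mg/L.

t_c ≈ 0.843 d; D_c ≈ 5.73 mg/L; min DO ≈ 4.97 mg/L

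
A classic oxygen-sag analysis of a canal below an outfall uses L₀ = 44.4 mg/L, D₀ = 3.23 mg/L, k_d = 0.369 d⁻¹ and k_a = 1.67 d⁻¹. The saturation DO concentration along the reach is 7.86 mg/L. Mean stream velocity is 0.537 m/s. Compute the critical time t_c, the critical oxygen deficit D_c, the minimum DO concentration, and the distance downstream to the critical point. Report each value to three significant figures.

With k_a/k_d = 4.526 and 1 − D₀(k_a−k_d)/(k_d L₀) = 0.7435,
t_c = ln(4.526 × 0.7435) / (1.67 − 0.369) = ln(3.365) / 1.301 = 1.213/1.301 = 0.9327 d.
L(t_c) = L₀ e^(−k_d t_c) = 44.4 × 0.7088 = 31.47 mg/L, and at the critical point k_a D_c = k_d L, so D_c = (0.369/1.67) × 31.47 = 6.954 mg/L.
Minimum DO = C_s − D_c = 7.86 − 6.954 = 0.9061 mg/L.
x_c = v t_c = 0.537 m/s × 0.9327 d × 86400 s/d = 43270 m ≈ 43.3 km.

t_c ≈ 0.933 d; D_c ≈ 6.95 mg/L; min DO ≈ 0.906 mg/L; x_c ≈ 43.3 km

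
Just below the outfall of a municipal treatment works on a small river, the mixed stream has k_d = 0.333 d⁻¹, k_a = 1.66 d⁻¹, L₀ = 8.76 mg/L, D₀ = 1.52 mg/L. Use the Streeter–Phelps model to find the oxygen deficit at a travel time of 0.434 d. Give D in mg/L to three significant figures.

D ≈ 1.57 mg/L

k_d L₀/(k_a−k_d) = 0.333×8.76/(1.66−0.333) = 2.917/1.327 = 2.198 mg/L.
e^(−k_d t) = e^(−0.333×0.4340) = 0.8654; e^(−k_a t) = e^(−1.66×0.4340) = 0.4865.
D = 2.198 × (0.8654 − 0.4865) + 1.52 × 0.4865 = 0.8329 + 0.7395 = 1.572 mg/L.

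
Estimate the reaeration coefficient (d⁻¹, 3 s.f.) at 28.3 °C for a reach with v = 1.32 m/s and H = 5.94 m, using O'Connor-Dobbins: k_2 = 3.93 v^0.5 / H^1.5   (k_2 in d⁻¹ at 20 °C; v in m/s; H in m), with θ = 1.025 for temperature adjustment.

k_2 ≈ 0.383 d⁻¹

k_2(20) = 3.93 × 1.32^0.5 / 5.94^1.5 = 3.93 × 1.149 / 14.48 = 0.3119 d⁻¹.
k_2(28.3) = 0.3119 × 1.025^(28.3−20) = 0.3119 × 1.227 = 0.3828 d⁻¹.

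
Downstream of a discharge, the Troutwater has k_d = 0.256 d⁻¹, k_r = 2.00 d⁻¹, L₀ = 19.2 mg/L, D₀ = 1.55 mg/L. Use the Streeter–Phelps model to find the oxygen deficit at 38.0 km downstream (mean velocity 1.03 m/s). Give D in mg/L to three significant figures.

Travel time t = x/v = 38.0 km / (1.03 m/s) = 38000 m / 1.03 m/s = 36890 s = 0.4270 d.
k_d L₀/(k_r−k_d) = 0.256×19.2/(2.00−0.256) = 4.915/1.744 = 2.818 mg/L.
e^(−k_d t) = e^(−0.256×0.4270) = 0.8964; e^(−k_r t) = e^(−2.00×0.4270) = 0.4257.
D = 2.818 × (0.8964 − 0.4257) + 1.55 × 0.4257 = 1.327 + 0.6598 = 1.987 mg/L.

D ≈ 1.99 mg/L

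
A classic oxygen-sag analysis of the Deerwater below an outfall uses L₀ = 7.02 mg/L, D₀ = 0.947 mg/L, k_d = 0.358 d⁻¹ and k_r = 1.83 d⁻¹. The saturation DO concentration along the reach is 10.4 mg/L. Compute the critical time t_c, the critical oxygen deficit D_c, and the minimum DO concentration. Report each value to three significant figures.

At the critical point dD/dt = 0, so k_d L₀ e^(−k_d t) = k_r D. Substituting D(t) from the Streeter–Phelps equation and solving for t gives
t_c = ln[(k_r/k_d)(1 − D₀(k_r−k_d)/(k_d L₀))] / (k_r−k_d).
Here k_r−k_d = 1.472 d⁻¹ and 1 − D₀(k_r−k_d)/(k_d L₀) = 1 − 0.947×1.472/(0.358×7.02) = 0.4453, so
t_c = ln(5.112 × 0.4453) / 1.472 = 0.8226 / 1.472 = 0.5588 d.
L(t_c) = L₀ e^(−k_d t_c) = 7.02 × 0.8187 = 5.747 mg/L, and at the critical point k_r D_c = k_d L, so D_c = (0.358/1.83) × 5.747 = 1.124 mg/L.
Minimum DO = C_s − D_c = 10.4 − 1.124 = 9.276 mg/L.

t_c ≈ 0.559 d; D_c ≈ 1.12 mg/L; min DO ≈ 9.28 mg/L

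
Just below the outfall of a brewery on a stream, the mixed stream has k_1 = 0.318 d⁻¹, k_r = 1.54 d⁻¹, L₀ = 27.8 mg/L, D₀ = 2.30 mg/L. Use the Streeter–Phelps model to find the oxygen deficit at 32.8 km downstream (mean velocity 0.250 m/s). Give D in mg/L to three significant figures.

Travel time t = x/v = 32.8 km / (0.250 m/s) = 32800 m / 0.250 m/s = 131200 s = 1.519 d.
k_1 L₀/(k_r−k_1) = 0.318×27.8/(1.54−0.318) = 8.840/1.222 = 7.234 mg/L.
e^(−k_1 t) = e^(−0.318×1.519) = 0.6170; e^(−k_r t) = e^(−1.54×1.519) = 0.09647.
D = 7.234 × (0.6170 − 0.09647) + 2.30 × 0.09647 = 3.766 + 0.2219 = 3.988 mg/L.

D ≈ 3.99 mg/L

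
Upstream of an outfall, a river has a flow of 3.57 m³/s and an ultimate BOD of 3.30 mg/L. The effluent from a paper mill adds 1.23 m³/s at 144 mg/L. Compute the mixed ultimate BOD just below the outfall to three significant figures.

39.4 mg/L

Flow-weighted mixing: C = (Q_r C_r + Q_w C_w)/(Q_r + Q_w)
= (3.57×3.30 + 1.23×144)/(3.57 + 1.23) = 188.9/4.800 = 39.35 mg/L.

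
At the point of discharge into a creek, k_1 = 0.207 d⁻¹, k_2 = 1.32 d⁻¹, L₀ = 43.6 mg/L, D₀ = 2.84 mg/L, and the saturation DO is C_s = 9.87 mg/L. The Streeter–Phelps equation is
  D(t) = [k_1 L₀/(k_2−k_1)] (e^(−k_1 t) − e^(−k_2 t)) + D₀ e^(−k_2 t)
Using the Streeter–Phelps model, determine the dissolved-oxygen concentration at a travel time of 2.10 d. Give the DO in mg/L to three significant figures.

DO ≈ 4.95 mg/L

k_1 L₀/(k_2−k_1) = 0.207×43.6/(1.32−0.207) = 9.025/1.113 = 8.109 mg/L.
e^(−k_1 t) = e^(−0.207×2.100) = 0.6475; e^(−k_2 t) = e^(−1.32×2.100) = 0.06254.
D = 8.109 × (0.6475 − 0.06254) + 2.84 × 0.06254 = 4.743 + 0.1776 = 4.921 mg/L.
DO = C_s − D = 9.87 − 4.921 = 4.949 mg/L.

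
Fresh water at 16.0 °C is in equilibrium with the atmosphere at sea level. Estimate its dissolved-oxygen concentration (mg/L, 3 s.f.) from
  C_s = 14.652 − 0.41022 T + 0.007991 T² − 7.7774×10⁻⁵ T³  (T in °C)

C_s ≈ 9.82 mg/L

C_s = 14.652 − 0.41022×16.0 + 0.007991×16.0² − 7.7774×10⁻⁵×16.0³ = 9.816 mg/L.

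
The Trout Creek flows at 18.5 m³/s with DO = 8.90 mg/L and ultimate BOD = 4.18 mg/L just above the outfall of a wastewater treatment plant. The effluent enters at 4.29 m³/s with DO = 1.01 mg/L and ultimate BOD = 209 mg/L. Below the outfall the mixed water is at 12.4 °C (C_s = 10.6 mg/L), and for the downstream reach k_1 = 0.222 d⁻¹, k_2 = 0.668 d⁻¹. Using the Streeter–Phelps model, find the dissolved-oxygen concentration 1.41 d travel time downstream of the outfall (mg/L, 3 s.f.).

Mixed DO = (18.5×8.90 + 4.29×1.01)/(18.5+4.29) = 169.0/22.79 = 7.415 mg/L.
Mixed L₀ = (18.5×4.18 + 4.29×209)/(22.79) = 973.9/22.79 = 42.74 mg/L.
Initial deficit D₀ = C_s − DO₀ = 10.6 − 7.415 = 3.185 mg/L.
D(1.41) = [0.222×42.74/(0.668−0.222)](e^(−0.222×1.41) − e^(−0.668×1.41)) + 3.185 e^(−0.668×1.41)
= 21.27 × (0.7312 − 0.3899) + 3.185 × 0.3899 = 8.503 mg/L.
DO = 10.6 − 8.503 = 2.097 mg/L.

DO ≈ 2.10 mg/L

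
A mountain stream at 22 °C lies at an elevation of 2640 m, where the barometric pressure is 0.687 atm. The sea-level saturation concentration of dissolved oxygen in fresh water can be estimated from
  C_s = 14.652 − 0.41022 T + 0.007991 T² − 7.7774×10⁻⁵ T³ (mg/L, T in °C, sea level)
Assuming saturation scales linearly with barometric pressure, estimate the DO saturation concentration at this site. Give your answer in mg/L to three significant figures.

C_s ≈ 5.95 mg/L

At sea level: C_s = 14.652 − 0.41022×22 + 0.007991×22² − 7.7774×10⁻⁵×22³ = 8.667 mg/L.
Pressure correction: C_s' = 8.667 × 0.687 = 5.954 mg/L.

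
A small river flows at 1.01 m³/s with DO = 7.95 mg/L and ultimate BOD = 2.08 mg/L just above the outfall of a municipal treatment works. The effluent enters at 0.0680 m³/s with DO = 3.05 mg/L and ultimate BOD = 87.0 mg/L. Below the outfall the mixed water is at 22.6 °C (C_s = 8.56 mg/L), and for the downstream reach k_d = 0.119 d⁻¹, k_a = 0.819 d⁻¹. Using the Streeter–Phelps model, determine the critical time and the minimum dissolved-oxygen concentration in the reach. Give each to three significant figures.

t_c ≈ 0.901 d; minimum DO ≈ 7.59 mg/L

Mixed DO = (1.01×7.95 + 0.0680×3.05)/(1.01+0.0680) = 8.237/1.078 = 7.641 mg/L.
Mixed L₀ = (1.01×2.08 + 0.0680×87.0)/(1.078) = 8.017/1.078 = 7.437 mg/L.
Initial deficit D₀ = C_s − DO₀ = 8.56 − 7.641 = 0.9191 mg/L.
t_c = (1/0.7000) ln[(0.819/0.119)(1 − 0.9191×0.7000/(0.119×7.437))] = 1.429 × ln(1.879) = 0.9010 d.
D_c = (0.119/0.819) × 7.437 × e^(−0.119×0.9010) = 0.1453 × 7.437 × 0.8983 = 0.9707 mg/L.
Minimum DO = 8.56 − 0.9707 = 7.589 mg/L.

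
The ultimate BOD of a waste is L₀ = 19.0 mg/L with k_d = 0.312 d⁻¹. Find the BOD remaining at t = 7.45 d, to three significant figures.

L ≈ 1.86 mg/L

L_t = L₀ e^(−k_d t) = 19.0 × e^(−0.312×7.45) = 19.0 × 0.09784 = 1.859 mg/L.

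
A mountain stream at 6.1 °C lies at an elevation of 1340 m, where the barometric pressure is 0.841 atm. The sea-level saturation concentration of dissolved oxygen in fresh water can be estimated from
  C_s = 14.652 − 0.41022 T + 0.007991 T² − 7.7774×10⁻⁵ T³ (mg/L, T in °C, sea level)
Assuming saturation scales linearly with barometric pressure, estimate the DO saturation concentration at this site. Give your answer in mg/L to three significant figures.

C_s ≈ 10.5 mg/L

At sea level: C_s = 14.652 − 0.41022×6.1 + 0.007991×6.1² − 7.7774×10⁻⁵×6.1³ = 12.43 mg/L.
Pressure correction: C_s' = 12.43 × 0.841 = 10.45 mg/L.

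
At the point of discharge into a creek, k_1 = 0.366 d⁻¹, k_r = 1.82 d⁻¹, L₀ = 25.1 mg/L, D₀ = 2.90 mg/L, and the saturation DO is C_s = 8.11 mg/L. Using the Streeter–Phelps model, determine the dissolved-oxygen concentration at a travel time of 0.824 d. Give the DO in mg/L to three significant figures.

k_1 L₀/(k_r−k_1) = 0.366×25.1/(1.82−0.366) = 9.187/1.454 = 6.318 mg/L.
e^(−k_1 t) = e^(−0.366×0.8240) = 0.7396; e^(−k_r t) = e^(−1.82×0.8240) = 0.2232.
D = 6.318 × (0.7396 − 0.2232) + 2.90 × 0.2232 = 3.263 + 0.6473 = 3.910 mg/L.
DO = C_s − D = 8.11 − 3.910 = 4.200 mg/L.

DO ≈ 4.20 mg/L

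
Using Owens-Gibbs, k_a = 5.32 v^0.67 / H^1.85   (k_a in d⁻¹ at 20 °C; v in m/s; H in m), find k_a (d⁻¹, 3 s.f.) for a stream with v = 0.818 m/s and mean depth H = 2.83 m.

k_a = 5.32 × 0.818^0.67 / 2.83^1.85 = 5.32 × 0.8741 / 6.852 = 0.6787 d⁻¹.

k_a ≈ 0.679 d⁻¹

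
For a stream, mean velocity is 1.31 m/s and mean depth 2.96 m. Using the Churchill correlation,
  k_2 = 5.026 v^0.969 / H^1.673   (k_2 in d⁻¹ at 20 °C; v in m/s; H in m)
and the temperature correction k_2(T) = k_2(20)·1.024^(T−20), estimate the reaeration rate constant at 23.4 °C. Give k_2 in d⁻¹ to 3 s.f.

k_2(20) = 5.026 × 1.31^0.969 / 2.96^1.673 = 5.026 × 1.299 / 6.144 = 1.063 d⁻¹.
k_2(23.4) = 1.063 × 1.024^(23.4−20) = 1.063 × 1.084 = 1.152 d⁻¹.

k_2 ≈ 1.15 d⁻¹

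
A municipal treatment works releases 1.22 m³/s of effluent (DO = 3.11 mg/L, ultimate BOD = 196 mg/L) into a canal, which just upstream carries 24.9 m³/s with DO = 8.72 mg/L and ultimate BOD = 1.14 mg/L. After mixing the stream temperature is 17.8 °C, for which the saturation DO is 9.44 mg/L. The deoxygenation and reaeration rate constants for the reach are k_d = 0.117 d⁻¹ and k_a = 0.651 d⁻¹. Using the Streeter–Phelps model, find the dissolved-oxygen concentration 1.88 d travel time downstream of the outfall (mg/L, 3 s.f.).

DO ≈ 8.01 mg/L

Mixed DO = (24.9×8.72 + 1.22×3.11)/(24.9+1.22) = 220.9/26.12 = 8.458 mg/L.
Mixed L₀ = (24.9×1.14 + 1.22×196)/(26.12) = 267.5/26.12 = 10.24 mg/L.
Initial deficit D₀ = C_s − DO₀ = 9.44 − 8.458 = 0.9820 mg/L.
D(1.88) = [0.117×10.24/(0.651−0.117)](e^(−0.117×1.88) − e^(−0.651×1.88)) + 0.9820 e^(−0.651×1.88)
= 2.244 × (0.8026 − 0.2941) + 0.9820 × 0.2941 = 1.430 mg/L.
DO = 9.44 − 1.430 = 8.010 mg/L.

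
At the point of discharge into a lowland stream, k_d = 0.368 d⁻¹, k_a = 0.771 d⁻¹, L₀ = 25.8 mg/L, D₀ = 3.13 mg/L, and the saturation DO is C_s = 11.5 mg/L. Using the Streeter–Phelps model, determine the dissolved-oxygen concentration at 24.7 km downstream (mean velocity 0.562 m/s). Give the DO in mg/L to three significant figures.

DO ≈ 5.76 mg/L

Travel time t = x/v = 24.7 km / (0.562 m/s) = 24700 m / 0.562 m/s = 43950 s = 0.5087 d.
k_d L₀/(k_a−k_d) = 0.368×25.8/(0.771−0.368) = 9.494/0.4030 = 23.56 mg/L.
e^(−k_d t) = e^(−0.368×0.5087) = 0.8293; e^(−k_a t) = e^(−0.771×0.5087) = 0.6756.
D = 23.56 × (0.8293 − 0.6756) + 3.13 × 0.6756 = 3.621 + 2.115 = 5.736 mg/L.
DO = C_s − D = 11.5 − 5.736 = 5.764 mg/L.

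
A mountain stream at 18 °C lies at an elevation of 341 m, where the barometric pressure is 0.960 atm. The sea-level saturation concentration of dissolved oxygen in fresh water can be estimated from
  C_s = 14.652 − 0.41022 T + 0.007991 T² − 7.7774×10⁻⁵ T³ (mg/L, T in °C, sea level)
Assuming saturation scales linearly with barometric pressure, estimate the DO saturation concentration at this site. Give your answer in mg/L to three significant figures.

C_s ≈ 9.03 mg/L

At sea level: C_s = 14.652 − 0.41022×18 + 0.007991×18² − 7.7774×10⁻⁵×18³ = 9.404 mg/L.
Pressure correction: C_s' = 9.404 × 0.960 = 9.027 mg/L.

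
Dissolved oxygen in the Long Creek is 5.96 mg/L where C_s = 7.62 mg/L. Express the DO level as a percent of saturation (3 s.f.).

78.2 % saturation

% saturation = C/C_s × 100 = 5.96/7.62 × 100 = 78.2 %.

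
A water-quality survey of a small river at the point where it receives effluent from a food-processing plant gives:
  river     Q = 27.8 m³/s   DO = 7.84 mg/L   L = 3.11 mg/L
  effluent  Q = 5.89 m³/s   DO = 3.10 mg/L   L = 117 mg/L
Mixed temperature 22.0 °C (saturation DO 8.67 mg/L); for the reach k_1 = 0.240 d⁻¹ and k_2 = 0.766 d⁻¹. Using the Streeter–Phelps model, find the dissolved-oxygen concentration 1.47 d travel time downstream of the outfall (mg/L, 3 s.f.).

DO ≈ 4.16 mg/L

Mixed DO = (27.8×7.84 + 5.89×3.10)/(27.8+5.89) = 236.2/33.69 = 7.011 mg/L.
Mixed L₀ = (27.8×3.11 + 5.89×117)/(33.69) = 775.6/33.69 = 23.02 mg/L.
Initial deficit D₀ = C_s − DO₀ = 8.67 − 7.011 = 1.659 mg/L.
D(1.47) = [0.240×23.02/(0.766−0.240)](e^(−0.240×1.47) − e^(−0.766×1.47)) + 1.659 e^(−0.766×1.47)
= 10.50 × (0.7027 − 0.3243) + 1.659 × 0.3243 = 4.513 mg/L.
DO = 8.67 − 4.513 = 4.157 mg/L.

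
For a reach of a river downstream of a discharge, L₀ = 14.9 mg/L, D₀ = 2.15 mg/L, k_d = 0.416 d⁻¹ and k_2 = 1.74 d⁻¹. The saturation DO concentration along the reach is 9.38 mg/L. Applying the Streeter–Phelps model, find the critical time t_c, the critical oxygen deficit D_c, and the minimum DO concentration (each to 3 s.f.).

t_c = [1/(k_2−k_d)] ln[(k_2/k_d)(1 − D₀(k_2−k_d)/(k_d L₀))]
= [1/(1.74−0.416)] ln[(1.74/0.416)(1 − 2.15×1.324/(0.416×14.9))]
= (1/1.324) ln[4.183 × 0.5408] = 0.7553 × ln(2.262) = 0.7553 × 0.8162 = 0.6164 d.
L(t_c) = L₀ e^(−k_d t_c) = 14.9 × 0.7738 = 11.53 mg/L, and at the critical point k_2 D_c = k_d L, so D_c = (0.416/1.74) × 11.53 = 2.757 mg/L.
Minimum DO = C_s − D_c = 9.38 − 2.757 = 6.623 mg/L.

t_c ≈ 0.616 d; D_c ≈ 2.76 mg/L; min DO ≈ 6.62 mg/L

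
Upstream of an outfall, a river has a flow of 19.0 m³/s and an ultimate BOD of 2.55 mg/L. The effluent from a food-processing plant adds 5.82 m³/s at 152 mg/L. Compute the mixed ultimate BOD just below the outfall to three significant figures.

Flow-weighted mixing: C = (Q_r C_r + Q_w C_w)/(Q_r + Q_w)
= (19.0×2.55 + 5.82×152)/(19.0 + 5.82) = 933.1/24.82 = 37.59 mg/L.

37.6 mg/L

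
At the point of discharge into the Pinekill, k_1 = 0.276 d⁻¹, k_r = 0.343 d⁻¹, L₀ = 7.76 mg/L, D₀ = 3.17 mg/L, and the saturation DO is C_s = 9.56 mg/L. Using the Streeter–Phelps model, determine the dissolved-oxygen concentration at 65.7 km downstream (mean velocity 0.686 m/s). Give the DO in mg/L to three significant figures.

Travel time t = x/v = 65.7 km / (0.686 m/s) = 65700 m / 0.686 m/s = 95770 s = 1.108 d.
k_1 L₀/(k_r−k_1) = 0.276×7.76/(0.343−0.276) = 2.142/0.06700 = 31.97 mg/L.
e^(−k_1 t) = e^(−0.276×1.108) = 0.7364; e^(−k_r t) = e^(−0.343×1.108) = 0.6837.
D = 31.97 × (0.7364 − 0.6837) + 3.17 × 0.6837 = 1.685 + 2.167 = 3.852 mg/L.
DO = C_s − D = 9.56 − 3.852 = 5.708 mg/L.

DO ≈ 5.71 mg/L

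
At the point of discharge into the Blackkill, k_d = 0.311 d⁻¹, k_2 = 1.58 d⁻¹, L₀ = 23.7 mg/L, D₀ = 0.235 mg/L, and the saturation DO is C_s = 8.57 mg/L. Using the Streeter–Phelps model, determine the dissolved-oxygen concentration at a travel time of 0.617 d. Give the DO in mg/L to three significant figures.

DO ≈ 5.88 mg/L

k_d L₀/(k_2−k_d) = 0.311×23.7/(1.58−0.311) = 7.371/1.269 = 5.808 mg/L.
e^(−k_d t) = e^(−0.311×0.6170) = 0.8254; e^(−k_2 t) = e^(−1.58×0.6170) = 0.3772.
D = 5.808 × (0.8254 − 0.3772) + 0.235 × 0.3772 = 2.603 + 0.08865 = 2.692 mg/L.
DO = C_s − D = 8.57 − 2.692 = 5.878 mg/L.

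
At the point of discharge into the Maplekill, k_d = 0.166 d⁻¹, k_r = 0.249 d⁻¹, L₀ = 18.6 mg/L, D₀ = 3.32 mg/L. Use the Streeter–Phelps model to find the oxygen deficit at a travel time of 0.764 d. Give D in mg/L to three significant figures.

D ≈ 4.76 mg/L

k_d L₀/(k_r−k_d) = 0.166×18.6/(0.249−0.166) = 3.088/0.08300 = 37.20 mg/L.
e^(−k_d t) = e^(−0.166×0.7640) = 0.8809; e^(−k_r t) = e^(−0.249×0.7640) = 0.8268.
D = 37.20 × (0.8809 − 0.8268) + 3.32 × 0.8268 = 2.013 + 2.745 = 4.758 mg/L.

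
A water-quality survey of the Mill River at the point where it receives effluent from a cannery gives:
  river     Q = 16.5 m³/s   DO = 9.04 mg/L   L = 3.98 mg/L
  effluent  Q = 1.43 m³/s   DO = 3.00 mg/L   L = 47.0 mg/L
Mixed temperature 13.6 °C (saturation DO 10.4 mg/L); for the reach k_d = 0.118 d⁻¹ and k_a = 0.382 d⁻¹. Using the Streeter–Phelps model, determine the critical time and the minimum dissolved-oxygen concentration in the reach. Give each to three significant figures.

t_c ≈ 1.37 d; minimum DO ≈ 8.45 mg/L

Mixed DO = (16.5×9.04 + 1.43×3.00)/(16.5+1.43) = 153.4/17.93 = 8.558 mg/L.
Mixed L₀ = (16.5×3.98 + 1.43×47.0)/(17.93) = 132.9/17.93 = 7.411 mg/L.
Initial deficit D₀ = C_s − DO₀ = 10.4 − 8.558 = 1.842 mg/L.
t_c = (1/0.2640) ln[(0.382/0.118)(1 − 1.842×0.2640/(0.118×7.411))] = 3.788 × ln(1.437) = 1.374 d.
D_c = (0.118/0.382) × 7.411 × e^(−0.118×1.374) = 0.3089 × 7.411 × 0.8503 = 1.947 mg/L.
Minimum DO = 10.4 − 1.947 = 8.453 mg/L.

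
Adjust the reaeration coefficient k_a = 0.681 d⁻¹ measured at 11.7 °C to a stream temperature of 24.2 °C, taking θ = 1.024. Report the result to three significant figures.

k_a ≈ 0.916 d⁻¹

k_a(T₂) = k_a(T₁) · θ^(T₂−T₁) = 0.681 × 1.024^(24.2−11.7)
= 0.681 × 1.024^12.5 = 0.681 × 1.345 = 0.9160 d⁻¹.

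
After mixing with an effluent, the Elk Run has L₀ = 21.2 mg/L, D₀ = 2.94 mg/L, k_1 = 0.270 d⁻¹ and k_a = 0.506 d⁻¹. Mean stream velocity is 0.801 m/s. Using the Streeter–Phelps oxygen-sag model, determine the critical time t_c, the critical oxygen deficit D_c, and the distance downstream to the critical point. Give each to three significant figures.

t_c ≈ 2.11 d; D_c ≈ 6.39 mg/L; x_c ≈ 146 km

With k_a/k_1 = 1.874 and 1 − D₀(k_a−k_1)/(k_1 L₀) = 0.8788,
t_c = ln(1.874 × 0.8788) / (0.506 − 0.270) = ln(1.647) / 0.2360 = 0.4989/0.2360 = 2.114 d.
L(t_c) = L₀ e^(−k_1 t_c) = 21.2 × 0.5651 = 11.98 mg/L, and at the critical point k_a D_c = k_1 L, so D_c = (0.270/0.506) × 11.98 = 6.392 mg/L.
x_c = v t_c = 0.801 m/s × 2.114 d × 86400 s/d = 146300 m ≈ 146 km.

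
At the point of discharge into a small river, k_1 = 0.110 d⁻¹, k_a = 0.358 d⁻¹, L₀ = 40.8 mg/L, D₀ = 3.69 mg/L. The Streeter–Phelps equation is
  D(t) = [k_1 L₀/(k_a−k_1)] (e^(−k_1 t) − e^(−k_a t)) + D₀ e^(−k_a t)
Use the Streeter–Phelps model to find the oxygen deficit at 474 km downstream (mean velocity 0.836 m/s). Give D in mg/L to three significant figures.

D ≈ 7.42 mg/L

Travel time t = x/v = 474 km / (0.836 m/s) = 474000 m / 0.836 m/s = 567000 s = 6.562 d.
k_1 L₀/(k_a−k_1) = 0.110×40.8/(0.358−0.110) = 4.488/0.2480 = 18.10 mg/L.
e^(−k_1 t) = e^(−0.110×6.562) = 0.4858; e^(−k_a t) = e^(−0.358×6.562) = 0.09543.
D = 18.10 × (0.4858 − 0.09543) + 3.69 × 0.09543 = 7.065 + 0.3522 = 7.417 mg/L.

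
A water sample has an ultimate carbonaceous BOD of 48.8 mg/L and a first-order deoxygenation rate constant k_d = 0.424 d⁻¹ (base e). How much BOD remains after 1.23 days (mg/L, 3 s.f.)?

L_t = L₀ e^(−k_d t) = 48.8 × e^(−0.424×1.23) = 48.8 × 0.5936 = 28.97 mg/L.

L ≈ 29.0 mg/L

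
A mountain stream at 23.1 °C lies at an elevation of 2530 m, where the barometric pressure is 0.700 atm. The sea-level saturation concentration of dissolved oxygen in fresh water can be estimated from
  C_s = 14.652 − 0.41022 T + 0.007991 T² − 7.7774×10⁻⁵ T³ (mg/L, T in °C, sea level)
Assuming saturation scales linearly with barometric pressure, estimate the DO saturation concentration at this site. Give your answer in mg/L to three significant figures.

C_s ≈ 5.94 mg/L

At sea level: C_s = 14.652 − 0.41022×23.1 + 0.007991×23.1² − 7.7774×10⁻⁵×23.1³ = 8.481 mg/L.
Pressure correction: C_s' = 8.481 × 0.700 = 5.937 mg/L.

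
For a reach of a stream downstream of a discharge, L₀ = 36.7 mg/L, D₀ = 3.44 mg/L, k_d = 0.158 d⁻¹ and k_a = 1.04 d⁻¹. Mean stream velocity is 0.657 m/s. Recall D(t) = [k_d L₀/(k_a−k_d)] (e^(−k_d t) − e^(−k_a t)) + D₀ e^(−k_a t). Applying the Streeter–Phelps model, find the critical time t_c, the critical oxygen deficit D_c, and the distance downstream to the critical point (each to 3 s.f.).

At the critical point dD/dt = 0, so k_d L₀ e^(−k_d t) = k_a D. Substituting D(t) from the Streeter–Phelps equation and solving for t gives
t_c = ln[(k_a/k_d)(1 − D₀(k_a−k_d)/(k_d L₀))] / (k_a−k_d).
Here k_a−k_d = 0.8820 d⁻¹ and 1 − D₀(k_a−k_d)/(k_d L₀) = 1 − 3.44×0.8820/(0.158×36.7) = 0.4768, so
t_c = ln(6.582 × 0.4768) / 0.8820 = 1.144 / 0.8820 = 1.297 d.
L(t_c) = L₀ e^(−k_d t_c) = 36.7 × 0.8148 = 29.90 mg/L, and at the critical point k_a D_c = k_d L, so D_c = (0.158/1.04) × 29.90 = 4.543 mg/L.
x_c = v t_c = 0.657 m/s × 1.297 d × 86400 s/d = 73600 m ≈ 73.6 km.

t_c ≈ 1.30 d; D_c ≈ 4.54 mg/L; x_c ≈ 73.6 km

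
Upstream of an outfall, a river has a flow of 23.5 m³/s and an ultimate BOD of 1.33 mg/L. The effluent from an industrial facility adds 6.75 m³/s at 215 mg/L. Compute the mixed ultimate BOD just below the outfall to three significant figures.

49.0 mg/L

Flow-weighted mixing: C = (Q_r C_r + Q_w C_w)/(Q_r + Q_w)
= (23.5×1.33 + 6.75×215)/(23.5 + 6.75) = 1483/30.25 = 49.01 mg/L.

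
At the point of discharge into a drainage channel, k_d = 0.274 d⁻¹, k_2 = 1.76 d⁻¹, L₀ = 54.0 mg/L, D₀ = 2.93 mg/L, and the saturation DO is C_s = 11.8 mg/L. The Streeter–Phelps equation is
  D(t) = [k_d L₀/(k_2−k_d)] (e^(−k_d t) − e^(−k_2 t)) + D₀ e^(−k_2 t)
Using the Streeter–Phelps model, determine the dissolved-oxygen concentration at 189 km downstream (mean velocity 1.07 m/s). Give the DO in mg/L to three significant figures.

Travel time t = x/v = 189 km / (1.07 m/s) = 189000 m / 1.07 m/s = 176600 s = 2.044 d.
k_d L₀/(k_2−k_d) = 0.274×54.0/(1.76−0.274) = 14.80/1.486 = 9.957 mg/L.
e^(−k_d t) = e^(−0.274×2.044) = 0.5711; e^(−k_2 t) = e^(−1.76×2.044) = 0.02737.
D = 9.957 × (0.5711 − 0.02737) + 2.93 × 0.02737 = 5.414 + 0.08021 = 5.494 mg/L.
DO = C_s − D = 11.8 − 5.494 = 6.306 mg/L.

DO ≈ 6.31 mg/L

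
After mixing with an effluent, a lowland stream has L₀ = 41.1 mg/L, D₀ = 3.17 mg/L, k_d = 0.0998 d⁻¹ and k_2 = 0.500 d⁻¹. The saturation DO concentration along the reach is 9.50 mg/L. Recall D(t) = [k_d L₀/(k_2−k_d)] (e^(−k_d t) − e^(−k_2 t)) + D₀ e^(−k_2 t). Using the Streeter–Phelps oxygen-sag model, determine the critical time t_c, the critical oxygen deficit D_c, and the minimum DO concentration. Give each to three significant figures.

t_c ≈ 3.10 d; D_c ≈ 6.02 mg/L; min DO ≈ 3.48 mg/L

At the critical point dD/dt = 0, so k_d L₀ e^(−k_d t) = k_2 D. Substituting D(t) from the Streeter–Phelps equation and solving for t gives
t_c = ln[(k_2/k_d)(1 − D₀(k_2−k_d)/(k_d L₀))] / (k_2−k_d).
Here k_2−k_d = 0.4002 d⁻¹ and 1 − D₀(k_2−k_d)/(k_d L₀) = 1 − 3.17×0.4002/(0.0998×41.1) = 0.6907, so
t_c = ln(5.010 × 0.6907) / 0.4002 = 1.241 / 0.4002 = 3.102 d.
L(t_c) = L₀ e^(−k_d t_c) = 41.1 × 0.7338 = 30.16 mg/L, and at the critical point k_2 D_c = k_d L, so D_c = (0.0998/0.500) × 30.16 = 6.019 mg/L.
Minimum DO = C_s − D_c = 9.50 − 6.019 = 3.481 mg/L.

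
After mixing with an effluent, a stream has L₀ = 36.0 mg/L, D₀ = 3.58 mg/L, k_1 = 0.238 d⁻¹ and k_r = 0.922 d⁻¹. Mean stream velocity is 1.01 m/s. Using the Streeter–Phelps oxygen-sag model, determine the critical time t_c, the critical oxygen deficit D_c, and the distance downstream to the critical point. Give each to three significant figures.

t_c ≈ 1.49 d; D_c ≈ 6.52 mg/L; x_c ≈ 130 km

With k_r/k_1 = 3.874 and 1 − D₀(k_r−k_1)/(k_1 L₀) = 0.7142,
t_c = ln(3.874 × 0.7142) / (0.922 − 0.238) = ln(2.767) / 0.6840 = 1.018/0.6840 = 1.488 d.
D_c = (k_1/k_r) L₀ e^(−k_1 t_c) = (0.238/0.922) × 36.0 × e^(−0.238×1.488) = 0.2581 × 36.0 × 0.7018 = 6.522 mg/L.
x_c = v t_c = 1.01 m/s × 1.488 d × 86400 s/d = 129800 m ≈ 130 km.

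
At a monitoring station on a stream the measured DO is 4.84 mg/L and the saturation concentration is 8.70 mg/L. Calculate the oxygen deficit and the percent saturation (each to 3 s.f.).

D = C_s − C = 8.70 − 4.84 = 3.86 mg/L.
% saturation = 4.84/8.70 × 100 = 55.6 %.

D ≈ 3.86 mg/L; 55.6 % saturation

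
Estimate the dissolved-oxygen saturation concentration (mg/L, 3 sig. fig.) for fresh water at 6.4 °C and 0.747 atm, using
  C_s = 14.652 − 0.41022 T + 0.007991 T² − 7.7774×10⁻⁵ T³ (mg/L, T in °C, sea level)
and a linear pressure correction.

C_s ≈ 9.21 mg/L

At sea level: C_s = 14.652 − 0.41022×6.4 + 0.007991×6.4² − 7.7774×10⁻⁵×6.4³ = 12.33 mg/L.
Pressure correction: C_s' = 12.33 × 0.747 = 9.213 mg/L.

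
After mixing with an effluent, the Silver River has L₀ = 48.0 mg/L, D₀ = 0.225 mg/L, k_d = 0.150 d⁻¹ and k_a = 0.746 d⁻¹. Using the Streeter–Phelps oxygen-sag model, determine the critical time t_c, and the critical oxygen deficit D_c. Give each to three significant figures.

At the critical point dD/dt = 0, so k_d L₀ e^(−k_d t) = k_a D. Substituting D(t) from the Streeter–Phelps equation and solving for t gives
t_c = ln[(k_a/k_d)(1 − D₀(k_a−k_d)/(k_d L₀))] / (k_a−k_d).
Here k_a−k_d = 0.5960 d⁻¹ and 1 − D₀(k_a−k_d)/(k_d L₀) = 1 − 0.225×0.5960/(0.150×48.0) = 0.9814, so
t_c = ln(4.973 × 0.9814) / 0.5960 = 1.585 / 0.5960 = 2.660 d.
L(t_c) = L₀ e^(−k_d t_c) = 48.0 × 0.6710 = 32.21 mg/L, and at the critical point k_a D_c = k_d L, so D_c = (0.150/0.746) × 32.21 = 6.476 mg/L.

t_c ≈ 2.66 d; D_c ≈ 6.48 mg/L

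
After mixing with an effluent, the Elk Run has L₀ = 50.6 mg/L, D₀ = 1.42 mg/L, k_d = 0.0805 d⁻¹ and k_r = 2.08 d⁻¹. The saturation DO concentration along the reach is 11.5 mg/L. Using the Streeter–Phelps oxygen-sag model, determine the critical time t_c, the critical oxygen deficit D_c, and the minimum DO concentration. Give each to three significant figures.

At the critical point dD/dt = 0, so k_d L₀ e^(−k_d t) = k_r D. Substituting D(t) from the Streeter–Phelps equation and solving for t gives
t_c = ln[(k_r/k_d)(1 − D₀(k_r−k_d)/(k_d L₀))] / (k_r−k_d).
Here k_r−k_d = 2.000 d⁻¹ and 1 − D₀(k_r−k_d)/(k_d L₀) = 1 − 1.42×2.000/(0.0805×50.6) = 0.3030, so
t_c = ln(25.84 × 0.3030) / 2.000 = 2.058 / 2.000 = 1.029 d.
L(t_c) = L₀ e^(−k_d t_c) = 50.6 × 0.9205 = 46.58 mg/L, and at the critical point k_r D_c = k_d L, so D_c = (0.0805/2.08) × 46.58 = 1.803 mg/L.
Minimum DO = C_s − D_c = 11.5 − 1.803 = 9.697 mg/L.

t_c ≈ 1.03 d; D_c ≈ 1.80 mg/L; min DO ≈ 9.70 mg/L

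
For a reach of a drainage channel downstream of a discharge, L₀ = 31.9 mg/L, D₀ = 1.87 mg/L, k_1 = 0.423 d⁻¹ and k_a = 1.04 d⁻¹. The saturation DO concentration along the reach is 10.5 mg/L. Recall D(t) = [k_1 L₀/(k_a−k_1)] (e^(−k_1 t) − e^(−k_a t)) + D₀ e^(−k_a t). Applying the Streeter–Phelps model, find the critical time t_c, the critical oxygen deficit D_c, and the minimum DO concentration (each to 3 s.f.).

t_c = [1/(k_a−k_1)] ln[(k_a/k_1)(1 − D₀(k_a−k_1)/(k_1 L₀))]
= [1/(1.04−0.423)] ln[(1.04/0.423)(1 − 1.87×0.6170/(0.423×31.9))]
= (1/0.6170) ln[2.459 × 0.9145] = 1.621 × ln(2.248) = 1.621 × 0.8102 = 1.313 d.
D_c = (k_1/k_a) L₀ e^(−k_1 t_c) = (0.423/1.04) × 31.9 × e^(−0.423×1.313) = 0.4067 × 31.9 × 0.5738 = 7.445 mg/L.
Minimum DO = C_s − D_c = 10.5 − 7.445 = 3.055 mg/L.

t_c ≈ 1.31 d; D_c ≈ 7.44 mg/L; min DO ≈ 3.06 mg/L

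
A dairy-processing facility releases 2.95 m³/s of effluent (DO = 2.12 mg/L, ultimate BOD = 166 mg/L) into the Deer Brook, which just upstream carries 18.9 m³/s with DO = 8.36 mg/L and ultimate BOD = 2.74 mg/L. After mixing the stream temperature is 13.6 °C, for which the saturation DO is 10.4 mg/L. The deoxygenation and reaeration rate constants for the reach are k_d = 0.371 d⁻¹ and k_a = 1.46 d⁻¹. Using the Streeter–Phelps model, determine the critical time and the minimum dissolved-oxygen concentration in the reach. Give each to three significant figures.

t_c ≈ 0.874 d; minimum DO ≈ 5.85 mg/L

Mixed DO = (18.9×8.36 + 2.95×2.12)/(18.9+2.95) = 164.3/21.85 = 7.518 mg/L.
Mixed L₀ = (18.9×2.74 + 2.95×166)/(21.85) = 541.5/21.85 = 24.78 mg/L.
Initial deficit D₀ = C_s − DO₀ = 10.4 − 7.518 = 2.882 mg/L.
t_c = (1/1.089) ln[(1.46/0.371)(1 − 2.882×1.089/(0.371×24.78))] = 0.9183 × ln(2.592) = 0.8745 d.
D_c = (0.371/1.46) × 24.78 × e^(−0.371×0.8745) = 0.2541 × 24.78 × 0.7229 = 4.553 mg/L.
Minimum DO = 10.4 − 4.553 = 5.847 mg/L.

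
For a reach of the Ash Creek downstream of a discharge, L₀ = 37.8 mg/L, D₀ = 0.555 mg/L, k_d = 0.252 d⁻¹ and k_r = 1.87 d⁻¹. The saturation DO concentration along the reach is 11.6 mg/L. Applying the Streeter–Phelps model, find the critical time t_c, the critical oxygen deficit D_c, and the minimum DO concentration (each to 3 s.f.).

At the critical point dD/dt = 0, so k_d L₀ e^(−k_d t) = k_r D. Substituting D(t) from the Streeter–Phelps equation and solving for t gives
t_c = ln[(k_r/k_d)(1 − D₀(k_r−k_d)/(k_d L₀))] / (k_r−k_d).
Here k_r−k_d = 1.618 d⁻¹ and 1 − D₀(k_r−k_d)/(k_d L₀) = 1 − 0.555×1.618/(0.252×37.8) = 0.9057, so
t_c = ln(7.421 × 0.9057) / 1.618 = 1.905 / 1.618 = 1.178 d.
D_c = (k_d/k_r) L₀ e^(−k_d t_c) = (0.252/1.87) × 37.8 × e^(−0.252×1.178) = 0.1348 × 37.8 × 0.7432 = 3.786 mg/L.
Minimum DO = C_s − D_c = 11.6 − 3.786 = 7.814 mg/L.

t_c ≈ 1.18 d; D_c ≈ 3.79 mg/L; min DO ≈ 7.81 mg/L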